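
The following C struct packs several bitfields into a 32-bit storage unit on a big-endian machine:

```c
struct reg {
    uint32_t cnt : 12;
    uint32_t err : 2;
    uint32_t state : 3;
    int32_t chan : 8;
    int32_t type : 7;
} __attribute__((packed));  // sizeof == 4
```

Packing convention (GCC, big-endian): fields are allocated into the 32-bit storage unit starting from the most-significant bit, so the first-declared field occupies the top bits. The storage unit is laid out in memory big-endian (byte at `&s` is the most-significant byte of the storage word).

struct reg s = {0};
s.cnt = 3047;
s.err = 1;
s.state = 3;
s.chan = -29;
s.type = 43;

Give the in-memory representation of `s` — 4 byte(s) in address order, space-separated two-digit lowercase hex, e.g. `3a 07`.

cnt:12 = 3047 → 0xbe7 << 20 → word 0xbe700000
err:2 = 1 → 0x1 << 18 → word 0xbe740000
state:3 = 3 → 0x3 << 15 → word 0xbe758000
chan:8 = -29 → 0xe3 << 7 → word 0xbe75f180
type:7 = 43 → 0x2b << 0 → word 0xbe75f1ab
word = 0xbe75f1ab → big-endian bytes:
  [0]=0xbe  [1]=0x75  [2]=0xf1  [3]=0xab

be 75 f1 ab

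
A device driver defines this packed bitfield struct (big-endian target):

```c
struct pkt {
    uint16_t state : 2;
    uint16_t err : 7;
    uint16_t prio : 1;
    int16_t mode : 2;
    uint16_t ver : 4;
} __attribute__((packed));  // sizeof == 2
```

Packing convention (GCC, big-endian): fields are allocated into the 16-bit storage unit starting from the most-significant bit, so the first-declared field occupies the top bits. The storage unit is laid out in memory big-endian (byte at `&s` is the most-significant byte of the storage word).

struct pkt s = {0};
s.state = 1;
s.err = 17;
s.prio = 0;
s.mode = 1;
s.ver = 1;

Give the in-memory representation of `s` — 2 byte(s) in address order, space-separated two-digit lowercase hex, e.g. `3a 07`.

[14+:2] state=1 & 0x3 = 0x1; word=0x4000
[7+:7] err=17 & 0x7f = 0x11; word=0x4880
[6+:1] prio=0 & 0x1 = 0x0; word=0x4880
[4+:2] mode=1 & 0x3 = 0x1; word=0x4890
[0+:4] ver=1 & 0xf = 0x1; word=0x4891
word = 0x4891 → big-endian bytes:
  [0]=0x48  [1]=0x91

48 91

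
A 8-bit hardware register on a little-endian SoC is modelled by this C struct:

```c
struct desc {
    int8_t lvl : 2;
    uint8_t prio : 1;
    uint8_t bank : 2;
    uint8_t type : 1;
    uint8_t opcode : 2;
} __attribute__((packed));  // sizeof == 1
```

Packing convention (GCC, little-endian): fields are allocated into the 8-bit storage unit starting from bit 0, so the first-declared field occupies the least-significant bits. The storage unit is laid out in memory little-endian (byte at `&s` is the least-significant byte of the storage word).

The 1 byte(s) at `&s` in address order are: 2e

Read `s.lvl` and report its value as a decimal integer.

[0]=0x2e (little-endian) → word 0x2e
lvl:2 @ bit 0 → (0x2e>>0)&0x3 = 0x2  ←
prio:1 @ bit 2 → (0x2e>>2)&0x1 = 0x1
bank:2 @ bit 3 → (0x2e>>3)&0x3 = 0x1
type:1 @ bit 5 → (0x2e>>5)&0x1 = 0x1
opcode:2 @ bit 6 → (0x2e>>6)&0x3 = 0x0
lvl signed 2b, MSB=1: 2 - 4 = -2

-2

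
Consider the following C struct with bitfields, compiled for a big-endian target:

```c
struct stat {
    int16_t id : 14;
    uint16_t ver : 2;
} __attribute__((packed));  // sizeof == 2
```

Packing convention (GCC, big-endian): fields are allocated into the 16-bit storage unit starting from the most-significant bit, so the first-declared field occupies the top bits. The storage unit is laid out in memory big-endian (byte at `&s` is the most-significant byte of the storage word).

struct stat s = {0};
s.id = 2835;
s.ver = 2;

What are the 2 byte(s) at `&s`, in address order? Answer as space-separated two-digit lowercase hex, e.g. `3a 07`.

id (14b) val=2835 bits=0xb13 at bit 2: 0x2c4c
ver (2b) val=2 bits=0x2 at bit 0: 0x2c4e
word = 0x2c4e → big-endian bytes:
  [0]=0x2c  [1]=0x4e

2c 4e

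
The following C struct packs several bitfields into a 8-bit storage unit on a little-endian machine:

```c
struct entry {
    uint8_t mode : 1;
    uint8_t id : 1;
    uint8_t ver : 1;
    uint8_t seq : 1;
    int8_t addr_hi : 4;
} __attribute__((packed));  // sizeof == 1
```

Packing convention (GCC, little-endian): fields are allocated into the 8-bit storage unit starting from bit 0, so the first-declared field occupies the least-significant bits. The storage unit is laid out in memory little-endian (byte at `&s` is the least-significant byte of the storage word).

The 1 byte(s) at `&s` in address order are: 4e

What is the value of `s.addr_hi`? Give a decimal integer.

4

[0]=0x4e (little-endian) → word 0x4e
mode:1 @ bit 0 → (0x4e>>0)&0x1 = 0x0
id:1 @ bit 1 → (0x4e>>1)&0x1 = 0x1
ver:1 @ bit 2 → (0x4e>>2)&0x1 = 0x1
seq:1 @ bit 3 → (0x4e>>3)&0x1 = 0x1
addr_hi:4 @ bit 4 → (0x4e>>4)&0xf = 0x4  ←
addr_hi signed 4b, MSB=0: value = 4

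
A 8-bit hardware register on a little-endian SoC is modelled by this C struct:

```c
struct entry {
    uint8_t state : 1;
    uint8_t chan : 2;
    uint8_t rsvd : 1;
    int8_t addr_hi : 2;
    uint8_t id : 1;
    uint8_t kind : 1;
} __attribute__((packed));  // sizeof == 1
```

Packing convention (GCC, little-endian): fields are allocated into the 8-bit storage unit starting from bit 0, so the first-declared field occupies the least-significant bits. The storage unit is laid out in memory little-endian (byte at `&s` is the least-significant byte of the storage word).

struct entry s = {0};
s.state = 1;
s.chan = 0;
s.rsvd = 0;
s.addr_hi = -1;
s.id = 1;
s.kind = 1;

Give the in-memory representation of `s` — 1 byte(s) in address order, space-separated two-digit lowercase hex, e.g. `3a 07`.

state (1b) val=1 bits=0x1 at bit 0: 0x01
chan (2b) val=0 bits=0x0 at bit 1: 0x01
rsvd (1b) val=0 bits=0x0 at bit 3: 0x01
addr_hi (2b) val=-1 bits=0x3 at bit 4: 0x31
id (1b) val=1 bits=0x1 at bit 6: 0x71
kind (1b) val=1 bits=0x1 at bit 7: 0xf1
word = 0xf1 → little-endian bytes:
  [0]=0xf1

f1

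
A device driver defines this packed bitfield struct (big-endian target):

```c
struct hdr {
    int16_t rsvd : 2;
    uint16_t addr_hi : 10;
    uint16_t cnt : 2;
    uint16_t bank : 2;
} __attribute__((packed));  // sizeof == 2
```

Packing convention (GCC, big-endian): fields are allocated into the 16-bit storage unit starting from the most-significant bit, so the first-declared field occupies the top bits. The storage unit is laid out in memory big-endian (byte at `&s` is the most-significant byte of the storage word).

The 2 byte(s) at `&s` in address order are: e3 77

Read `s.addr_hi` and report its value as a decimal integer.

567

[0]=0xe3 [1]=0x77 (big-endian) → word 0xe377
rsvd:2 @ bit 14 → (0xe377>>14)&0x3 = 0x3
addr_hi:10 @ bit 4 → (0xe377>>4)&0x3ff = 0x237  ←
cnt:2 @ bit 2 → (0xe377>>2)&0x3 = 0x1
bank:2 @ bit 0 → (0xe377>>0)&0x3 = 0x3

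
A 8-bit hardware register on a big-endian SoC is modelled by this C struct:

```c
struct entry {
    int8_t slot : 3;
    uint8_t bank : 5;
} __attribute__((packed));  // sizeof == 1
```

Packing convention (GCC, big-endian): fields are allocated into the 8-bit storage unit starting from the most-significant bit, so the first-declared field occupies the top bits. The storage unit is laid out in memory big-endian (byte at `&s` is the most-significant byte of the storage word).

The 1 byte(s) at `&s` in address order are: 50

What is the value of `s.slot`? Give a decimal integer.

[0]=0x50 (big-endian) → word 0x50
slot:3 @ bit 5 → (0x50>>5)&0x7 = 0x2  ←
bank:5 @ bit 0 → (0x50>>0)&0x1f = 0x10
slot signed 3b, MSB=0: value = 2

2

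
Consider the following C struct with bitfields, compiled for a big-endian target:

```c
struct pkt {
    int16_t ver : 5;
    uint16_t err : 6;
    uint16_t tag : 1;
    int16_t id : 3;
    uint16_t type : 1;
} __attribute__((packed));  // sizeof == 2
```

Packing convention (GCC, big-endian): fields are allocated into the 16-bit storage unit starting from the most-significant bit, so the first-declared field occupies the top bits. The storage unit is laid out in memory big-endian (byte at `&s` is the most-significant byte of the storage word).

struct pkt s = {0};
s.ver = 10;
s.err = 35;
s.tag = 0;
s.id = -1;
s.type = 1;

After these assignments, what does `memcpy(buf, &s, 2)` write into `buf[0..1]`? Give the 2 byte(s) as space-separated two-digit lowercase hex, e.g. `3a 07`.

54 6f

ver (5b) val=10 bits=0xa at bit 11: 0x5000
err (6b) val=35 bits=0x23 at bit 5: 0x5460
tag (1b) val=0 bits=0x0 at bit 4: 0x5460
id (3b) val=-1 bits=0x7 at bit 1: 0x546e
type (1b) val=1 bits=0x1 at bit 0: 0x546f
word = 0x546f → big-endian bytes:
  [0]=0x54  [1]=0x6f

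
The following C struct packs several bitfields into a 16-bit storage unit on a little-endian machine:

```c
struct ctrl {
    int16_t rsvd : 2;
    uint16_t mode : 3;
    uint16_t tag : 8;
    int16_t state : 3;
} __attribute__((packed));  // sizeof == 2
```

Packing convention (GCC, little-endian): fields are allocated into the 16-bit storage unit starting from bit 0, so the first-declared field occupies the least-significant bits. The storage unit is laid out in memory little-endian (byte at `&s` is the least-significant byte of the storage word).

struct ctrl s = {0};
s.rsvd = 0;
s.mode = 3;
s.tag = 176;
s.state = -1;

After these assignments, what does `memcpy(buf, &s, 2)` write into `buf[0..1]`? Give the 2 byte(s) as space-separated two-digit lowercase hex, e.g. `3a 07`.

0c f6

rsvd:2 = 0 → 0x0 << 0 → word 0x0000
mode:3 = 3 → 0x3 << 2 → word 0x000c
tag:8 = 176 → 0xb0 << 5 → word 0x160c
state:3 = -1 → 0x7 << 13 → word 0xf60c
word = 0xf60c → little-endian bytes:
  [0]=0x0c  [1]=0xf6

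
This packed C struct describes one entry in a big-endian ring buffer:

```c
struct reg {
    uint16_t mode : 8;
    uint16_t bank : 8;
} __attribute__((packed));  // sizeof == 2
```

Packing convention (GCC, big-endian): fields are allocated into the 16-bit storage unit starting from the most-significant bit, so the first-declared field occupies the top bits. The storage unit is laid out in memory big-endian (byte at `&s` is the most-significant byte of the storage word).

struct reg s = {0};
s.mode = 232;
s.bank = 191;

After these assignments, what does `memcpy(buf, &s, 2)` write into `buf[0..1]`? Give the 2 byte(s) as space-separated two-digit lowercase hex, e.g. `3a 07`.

mode (8b) val=232 bits=0xe8 at bit 8: 0xe800
bank (8b) val=191 bits=0xbf at bit 0: 0xe8bf
word = 0xe8bf → big-endian bytes:
  [0]=0xe8  [1]=0xbf

e8 bf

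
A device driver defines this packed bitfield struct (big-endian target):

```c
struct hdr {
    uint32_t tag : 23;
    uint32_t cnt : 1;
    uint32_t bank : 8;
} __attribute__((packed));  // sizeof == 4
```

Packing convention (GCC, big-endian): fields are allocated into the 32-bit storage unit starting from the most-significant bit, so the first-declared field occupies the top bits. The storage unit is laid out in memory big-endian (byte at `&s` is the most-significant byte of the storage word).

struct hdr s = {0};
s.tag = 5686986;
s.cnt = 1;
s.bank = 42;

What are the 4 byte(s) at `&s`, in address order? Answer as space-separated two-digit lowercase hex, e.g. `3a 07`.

tag (23b) val=5686986 bits=0x56c6ca at bit 9: 0xad8d9400
cnt (1b) val=1 bits=0x1 at bit 8: 0xad8d9500
bank (8b) val=42 bits=0x2a at bit 0: 0xad8d952a
word = 0xad8d952a → big-endian bytes:
  [0]=0xad  [1]=0x8d  [2]=0x95  [3]=0x2a

ad 8d 95 2a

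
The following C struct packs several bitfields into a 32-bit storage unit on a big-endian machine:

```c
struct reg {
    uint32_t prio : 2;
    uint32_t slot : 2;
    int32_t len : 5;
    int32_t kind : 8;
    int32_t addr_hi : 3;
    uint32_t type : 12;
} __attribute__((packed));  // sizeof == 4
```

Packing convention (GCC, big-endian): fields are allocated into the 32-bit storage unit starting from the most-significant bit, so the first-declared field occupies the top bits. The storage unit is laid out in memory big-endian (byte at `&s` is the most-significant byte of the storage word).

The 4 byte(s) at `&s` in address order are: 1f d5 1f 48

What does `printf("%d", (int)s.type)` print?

3912

[0]=0x1f [1]=0xd5 [2]=0x1f [3]=0x48 (big-endian) → word 0x1fd51f48
prio:2 @ bit 30 → (0x1fd51f48>>30)&0x3 = 0x0
slot:2 @ bit 28 → (0x1fd51f48>>28)&0x3 = 0x1
len:5 @ bit 23 → (0x1fd51f48>>23)&0x1f = 0x1f
kind:8 @ bit 15 → (0x1fd51f48>>15)&0xff = 0xaa
addr_hi:3 @ bit 12 → (0x1fd51f48>>12)&0x7 = 0x1
type:12 @ bit 0 → (0x1fd51f48>>0)&0xfff = 0xf48  ←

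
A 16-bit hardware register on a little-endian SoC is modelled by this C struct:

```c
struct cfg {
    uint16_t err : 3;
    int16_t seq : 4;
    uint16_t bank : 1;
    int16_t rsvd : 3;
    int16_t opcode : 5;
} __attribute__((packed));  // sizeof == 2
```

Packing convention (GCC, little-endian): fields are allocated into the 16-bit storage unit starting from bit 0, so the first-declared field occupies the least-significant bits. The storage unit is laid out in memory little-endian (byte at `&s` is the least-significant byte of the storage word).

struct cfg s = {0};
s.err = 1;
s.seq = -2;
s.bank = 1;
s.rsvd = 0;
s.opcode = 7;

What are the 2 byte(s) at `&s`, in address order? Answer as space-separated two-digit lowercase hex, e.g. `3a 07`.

f1 38

[0+:3] err=1 & 0x7 = 0x1; word=0x0001
[3+:4] seq=-2 & 0xf = 0xe; word=0x0071
[7+:1] bank=1 & 0x1 = 0x1; word=0x00f1
[8+:3] rsvd=0 & 0x7 = 0x0; word=0x00f1
[11+:5] opcode=7 & 0x1f = 0x7; word=0x38f1
word = 0x38f1 → little-endian bytes:
  [0]=0xf1  [1]=0x38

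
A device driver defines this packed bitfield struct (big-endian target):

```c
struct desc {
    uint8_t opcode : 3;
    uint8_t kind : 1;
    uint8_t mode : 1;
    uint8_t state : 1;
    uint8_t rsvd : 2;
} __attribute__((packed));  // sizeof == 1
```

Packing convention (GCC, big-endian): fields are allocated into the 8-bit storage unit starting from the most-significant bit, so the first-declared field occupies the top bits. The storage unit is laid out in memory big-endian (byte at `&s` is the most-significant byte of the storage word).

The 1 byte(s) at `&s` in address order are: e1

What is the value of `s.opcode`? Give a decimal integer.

[0]=0xe1 (big-endian) → word 0xe1
opcode:3 @ bit 5 → (0xe1>>5)&0x7 = 0x7  ←
kind:1 @ bit 4 → (0xe1>>4)&0x1 = 0x0
mode:1 @ bit 3 → (0xe1>>3)&0x1 = 0x0
state:1 @ bit 2 → (0xe1>>2)&0x1 = 0x0
rsvd:2 @ bit 0 → (0xe1>>0)&0x3 = 0x1

7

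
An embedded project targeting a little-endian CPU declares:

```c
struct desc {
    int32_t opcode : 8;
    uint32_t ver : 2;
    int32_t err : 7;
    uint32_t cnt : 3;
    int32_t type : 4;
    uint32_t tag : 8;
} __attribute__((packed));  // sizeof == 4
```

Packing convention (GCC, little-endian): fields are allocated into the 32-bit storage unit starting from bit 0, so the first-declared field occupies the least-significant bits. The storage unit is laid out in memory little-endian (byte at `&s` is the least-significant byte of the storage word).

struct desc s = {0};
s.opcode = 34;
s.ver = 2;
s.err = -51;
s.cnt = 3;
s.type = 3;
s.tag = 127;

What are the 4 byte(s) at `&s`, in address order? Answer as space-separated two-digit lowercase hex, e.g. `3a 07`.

opcode:8 = 34 → 0x22 << 0 → word 0x00000022
ver:2 = 2 → 0x2 << 8 → word 0x00000222
err:7 = -51 → 0x4d << 10 → word 0x00013622
cnt:3 = 3 → 0x3 << 17 → word 0x00073622
type:4 = 3 → 0x3 << 20 → word 0x00373622
tag:8 = 127 → 0x7f << 24 → word 0x7f373622
word = 0x7f373622 → little-endian bytes:
  [0]=0x22  [1]=0x36  [2]=0x37  [3]=0x7f

22 36 37 7f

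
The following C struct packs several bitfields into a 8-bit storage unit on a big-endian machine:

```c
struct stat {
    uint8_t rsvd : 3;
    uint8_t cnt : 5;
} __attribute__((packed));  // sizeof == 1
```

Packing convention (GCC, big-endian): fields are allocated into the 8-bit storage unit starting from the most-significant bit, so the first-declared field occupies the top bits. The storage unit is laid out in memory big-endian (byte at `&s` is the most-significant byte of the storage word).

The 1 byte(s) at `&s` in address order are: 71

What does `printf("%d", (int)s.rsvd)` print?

[0]=0x71 (big-endian) → word 0x71
rsvd [5+:3] = (word>>5) & 0x7 = 3  ←
cnt [0+:5] = (word>>0) & 0x1f = 17

3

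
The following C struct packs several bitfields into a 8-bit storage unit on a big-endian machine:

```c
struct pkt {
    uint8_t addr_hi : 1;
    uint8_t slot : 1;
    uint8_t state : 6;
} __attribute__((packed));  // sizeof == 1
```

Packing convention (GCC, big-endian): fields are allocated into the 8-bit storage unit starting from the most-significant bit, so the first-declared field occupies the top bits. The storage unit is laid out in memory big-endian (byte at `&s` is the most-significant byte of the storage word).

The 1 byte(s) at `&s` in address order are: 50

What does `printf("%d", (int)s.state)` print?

16

[0]=0x50 (big-endian) → word 0x50
addr_hi [7+:1] = (word>>7) & 0x1 = 0
slot [6+:1] = (word>>6) & 0x1 = 1
state [0+:6] = (word>>0) & 0x3f = 16  ←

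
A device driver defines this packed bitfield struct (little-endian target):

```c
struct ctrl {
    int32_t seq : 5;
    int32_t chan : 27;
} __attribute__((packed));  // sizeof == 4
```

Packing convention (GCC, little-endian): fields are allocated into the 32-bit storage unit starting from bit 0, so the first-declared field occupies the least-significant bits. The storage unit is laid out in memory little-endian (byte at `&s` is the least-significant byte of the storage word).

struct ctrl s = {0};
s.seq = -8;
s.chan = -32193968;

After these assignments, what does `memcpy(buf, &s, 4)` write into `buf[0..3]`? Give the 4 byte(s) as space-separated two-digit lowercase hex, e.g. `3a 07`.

18 4a 98 c2

[0+:5] seq=-8 & 0x1f = 0x18; word=0x00000018
[5+:27] chan=-32193968 & 0x7ffffff = 0x614c250; word=0xc2984a18
word = 0xc2984a18 → little-endian bytes:
  [0]=0x18  [1]=0x4a  [2]=0x98  [3]=0xc2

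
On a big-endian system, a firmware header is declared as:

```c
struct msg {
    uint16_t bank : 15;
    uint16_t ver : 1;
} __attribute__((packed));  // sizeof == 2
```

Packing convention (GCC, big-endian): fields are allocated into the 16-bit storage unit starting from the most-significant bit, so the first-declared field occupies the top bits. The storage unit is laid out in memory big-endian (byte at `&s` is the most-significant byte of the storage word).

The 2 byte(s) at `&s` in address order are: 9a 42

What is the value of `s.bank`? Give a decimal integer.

19745

[0]=0x9a [1]=0x42 (big-endian) → word 0x9a42
bank [1+:15] = (word>>1) & 0x7fff = 19745  ←
ver [0+:1] = (word>>0) & 0x1 = 0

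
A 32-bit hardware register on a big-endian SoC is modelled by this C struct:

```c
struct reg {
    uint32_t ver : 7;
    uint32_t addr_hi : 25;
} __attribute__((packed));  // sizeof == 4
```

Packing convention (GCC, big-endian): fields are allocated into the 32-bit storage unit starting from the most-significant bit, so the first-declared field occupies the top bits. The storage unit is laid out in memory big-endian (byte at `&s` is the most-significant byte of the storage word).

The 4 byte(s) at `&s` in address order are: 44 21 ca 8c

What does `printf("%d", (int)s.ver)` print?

[0]=0x44 [1]=0x21 [2]=0xca [3]=0x8c (big-endian) → word 0x4421ca8c
ver:7 @ bit 25 → (0x4421ca8c>>25)&0x7f = 0x22  ←
addr_hi:25 @ bit 0 → (0x4421ca8c>>0)&0x1ffffff = 0x21ca8c

34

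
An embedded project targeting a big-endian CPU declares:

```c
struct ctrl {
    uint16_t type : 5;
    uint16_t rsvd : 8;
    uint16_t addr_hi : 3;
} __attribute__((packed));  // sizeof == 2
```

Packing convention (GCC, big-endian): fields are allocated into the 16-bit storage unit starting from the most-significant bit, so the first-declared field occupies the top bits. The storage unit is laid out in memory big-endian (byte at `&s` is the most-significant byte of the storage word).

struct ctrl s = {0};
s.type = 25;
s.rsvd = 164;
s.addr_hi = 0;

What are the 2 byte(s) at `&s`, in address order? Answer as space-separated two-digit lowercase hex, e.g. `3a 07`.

[11+:5] type=25 & 0x1f = 0x19; word=0xc800
[3+:8] rsvd=164 & 0xff = 0xa4; word=0xcd20
[0+:3] addr_hi=0 & 0x7 = 0x0; word=0xcd20
word = 0xcd20 → big-endian bytes:
  [0]=0xcd  [1]=0x20

cd 20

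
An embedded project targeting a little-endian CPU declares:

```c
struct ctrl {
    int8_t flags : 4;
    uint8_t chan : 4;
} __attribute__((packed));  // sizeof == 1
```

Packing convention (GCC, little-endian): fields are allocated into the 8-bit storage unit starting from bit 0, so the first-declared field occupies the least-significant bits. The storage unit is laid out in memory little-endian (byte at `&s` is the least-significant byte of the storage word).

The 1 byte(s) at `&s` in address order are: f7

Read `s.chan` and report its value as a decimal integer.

15

[0]=0xf7 (little-endian) → word 0xf7
flags:4 @ bit 0 → (0xf7>>0)&0xf = 0x7
chan:4 @ bit 4 → (0xf7>>4)&0xf = 0xf  ←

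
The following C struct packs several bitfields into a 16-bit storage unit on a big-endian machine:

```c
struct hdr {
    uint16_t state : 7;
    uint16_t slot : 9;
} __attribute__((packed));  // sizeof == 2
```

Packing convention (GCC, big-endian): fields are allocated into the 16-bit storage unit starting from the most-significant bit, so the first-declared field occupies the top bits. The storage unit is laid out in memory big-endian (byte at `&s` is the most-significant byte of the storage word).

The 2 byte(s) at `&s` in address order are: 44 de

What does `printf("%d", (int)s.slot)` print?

[0]=0x44 [1]=0xde (big-endian) → word 0x44de
state [9+:7] = (word>>9) & 0x7f = 34
slot [0+:9] = (word>>0) & 0x1ff = 222  ←

222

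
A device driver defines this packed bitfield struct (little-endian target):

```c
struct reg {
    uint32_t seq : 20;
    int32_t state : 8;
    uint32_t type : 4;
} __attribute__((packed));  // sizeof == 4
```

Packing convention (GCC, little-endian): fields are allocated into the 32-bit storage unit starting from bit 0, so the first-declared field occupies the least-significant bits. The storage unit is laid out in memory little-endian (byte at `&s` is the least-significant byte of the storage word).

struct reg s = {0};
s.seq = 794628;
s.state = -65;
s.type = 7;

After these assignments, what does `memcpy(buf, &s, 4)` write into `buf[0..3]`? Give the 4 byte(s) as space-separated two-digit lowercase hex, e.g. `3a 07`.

seq (20b) val=794628 bits=0xc2004 at bit 0: 0x000c2004
state (8b) val=-65 bits=0xbf at bit 20: 0x0bfc2004
type (4b) val=7 bits=0x7 at bit 28: 0x7bfc2004
word = 0x7bfc2004 → little-endian bytes:
  [0]=0x04  [1]=0x20  [2]=0xfc  [3]=0x7b

04 20 fc 7b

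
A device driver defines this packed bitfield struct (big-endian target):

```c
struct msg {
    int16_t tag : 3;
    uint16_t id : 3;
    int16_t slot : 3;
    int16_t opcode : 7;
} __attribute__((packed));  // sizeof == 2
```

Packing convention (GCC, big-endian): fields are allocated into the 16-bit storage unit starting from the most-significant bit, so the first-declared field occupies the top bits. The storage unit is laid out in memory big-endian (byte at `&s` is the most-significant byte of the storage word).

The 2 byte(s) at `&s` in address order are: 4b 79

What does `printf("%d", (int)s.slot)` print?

-2

[0]=0x4b [1]=0x79 (big-endian) → word 0x4b79
tag [13+:3] = (word>>13) & 0x7 = 2
id [10+:3] = (word>>10) & 0x7 = 2
slot [7+:3] = (word>>7) & 0x7 = 6  ←
opcode [0+:7] = (word>>0) & 0x7f = 121
slot signed 3b, MSB=1: 6 - 8 = -2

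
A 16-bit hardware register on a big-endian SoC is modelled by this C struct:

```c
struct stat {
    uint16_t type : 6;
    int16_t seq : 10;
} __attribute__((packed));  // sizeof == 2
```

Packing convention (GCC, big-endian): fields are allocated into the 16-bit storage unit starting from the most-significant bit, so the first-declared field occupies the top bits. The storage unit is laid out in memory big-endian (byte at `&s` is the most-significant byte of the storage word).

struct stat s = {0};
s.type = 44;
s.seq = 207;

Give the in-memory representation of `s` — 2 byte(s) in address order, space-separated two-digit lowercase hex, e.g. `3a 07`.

type (6b) val=44 bits=0x2c at bit 10: 0xb000
seq (10b) val=207 bits=0xcf at bit 0: 0xb0cf
word = 0xb0cf → big-endian bytes:
  [0]=0xb0  [1]=0xcf

b0 cf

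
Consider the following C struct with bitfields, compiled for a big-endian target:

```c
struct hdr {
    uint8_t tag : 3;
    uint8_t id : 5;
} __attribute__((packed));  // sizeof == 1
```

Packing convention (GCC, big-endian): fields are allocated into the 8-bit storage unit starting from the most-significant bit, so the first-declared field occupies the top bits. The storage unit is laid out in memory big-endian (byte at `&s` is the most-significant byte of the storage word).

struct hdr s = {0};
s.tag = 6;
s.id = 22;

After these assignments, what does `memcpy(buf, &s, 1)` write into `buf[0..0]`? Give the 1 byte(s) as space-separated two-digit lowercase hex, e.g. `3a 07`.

d6

tag:3 = 6 → 0x6 << 5 → word 0xc0
id:5 = 22 → 0x16 << 0 → word 0xd6
word = 0xd6 → big-endian bytes:
  [0]=0xd6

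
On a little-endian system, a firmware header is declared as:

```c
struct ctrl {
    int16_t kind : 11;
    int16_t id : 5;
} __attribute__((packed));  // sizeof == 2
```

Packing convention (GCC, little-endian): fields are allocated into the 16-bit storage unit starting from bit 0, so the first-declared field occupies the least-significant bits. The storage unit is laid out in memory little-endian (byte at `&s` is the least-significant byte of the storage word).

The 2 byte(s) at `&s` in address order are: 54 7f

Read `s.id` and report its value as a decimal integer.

[0]=0x54 [1]=0x7f (little-endian) → word 0x7f54
kind:11 @ bit 0 → (0x7f54>>0)&0x7ff = 0x754
id:5 @ bit 11 → (0x7f54>>11)&0x1f = 0xf  ←
id signed 5b, MSB=0: value = 15

15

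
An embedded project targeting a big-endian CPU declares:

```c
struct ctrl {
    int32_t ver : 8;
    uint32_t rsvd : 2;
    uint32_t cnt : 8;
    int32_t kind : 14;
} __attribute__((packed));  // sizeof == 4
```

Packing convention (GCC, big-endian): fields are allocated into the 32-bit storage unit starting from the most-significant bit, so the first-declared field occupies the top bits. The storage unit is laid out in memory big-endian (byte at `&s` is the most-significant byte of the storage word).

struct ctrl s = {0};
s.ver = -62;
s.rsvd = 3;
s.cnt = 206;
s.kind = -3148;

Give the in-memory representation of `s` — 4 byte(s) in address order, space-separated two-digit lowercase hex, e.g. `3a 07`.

c2 f3 b3 b4

[24+:8] ver=-62 & 0xff = 0xc2; word=0xc2000000
[22+:2] rsvd=3 & 0x3 = 0x3; word=0xc2c00000
[14+:8] cnt=206 & 0xff = 0xce; word=0xc2f38000
[0+:14] kind=-3148 & 0x3fff = 0x33b4; word=0xc2f3b3b4
word = 0xc2f3b3b4 → big-endian bytes:
  [0]=0xc2  [1]=0xf3  [2]=0xb3  [3]=0xb4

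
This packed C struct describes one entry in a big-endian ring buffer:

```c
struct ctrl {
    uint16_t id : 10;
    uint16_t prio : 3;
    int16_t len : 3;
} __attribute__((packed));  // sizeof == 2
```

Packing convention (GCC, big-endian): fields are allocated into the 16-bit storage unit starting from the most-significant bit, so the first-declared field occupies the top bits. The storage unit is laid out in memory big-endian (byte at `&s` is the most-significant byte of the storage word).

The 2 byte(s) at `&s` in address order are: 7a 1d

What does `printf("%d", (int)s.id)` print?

488

[0]=0x7a [1]=0x1d (big-endian) → word 0x7a1d
id:10 @ bit 6 → (0x7a1d>>6)&0x3ff = 0x1e8  ←
prio:3 @ bit 3 → (0x7a1d>>3)&0x7 = 0x3
len:3 @ bit 0 → (0x7a1d>>0)&0x7 = 0x5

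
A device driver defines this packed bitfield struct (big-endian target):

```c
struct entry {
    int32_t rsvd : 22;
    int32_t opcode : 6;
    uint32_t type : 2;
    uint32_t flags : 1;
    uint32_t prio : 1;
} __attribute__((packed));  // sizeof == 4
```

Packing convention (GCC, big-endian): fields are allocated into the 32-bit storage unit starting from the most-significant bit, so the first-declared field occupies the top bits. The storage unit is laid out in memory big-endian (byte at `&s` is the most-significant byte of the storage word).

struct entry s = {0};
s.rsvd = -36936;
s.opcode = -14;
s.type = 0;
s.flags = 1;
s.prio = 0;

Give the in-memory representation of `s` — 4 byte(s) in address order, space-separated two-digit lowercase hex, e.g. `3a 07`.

rsvd (22b) val=-36936 bits=0x3f6fb8 at bit 10: 0xfdbee000
opcode (6b) val=-14 bits=0x32 at bit 4: 0xfdbee320
type (2b) val=0 bits=0x0 at bit 2: 0xfdbee320
flags (1b) val=1 bits=0x1 at bit 1: 0xfdbee322
prio (1b) val=0 bits=0x0 at bit 0: 0xfdbee322
word = 0xfdbee322 → big-endian bytes:
  [0]=0xfd  [1]=0xbe  [2]=0xe3  [3]=0x22

fd be e3 22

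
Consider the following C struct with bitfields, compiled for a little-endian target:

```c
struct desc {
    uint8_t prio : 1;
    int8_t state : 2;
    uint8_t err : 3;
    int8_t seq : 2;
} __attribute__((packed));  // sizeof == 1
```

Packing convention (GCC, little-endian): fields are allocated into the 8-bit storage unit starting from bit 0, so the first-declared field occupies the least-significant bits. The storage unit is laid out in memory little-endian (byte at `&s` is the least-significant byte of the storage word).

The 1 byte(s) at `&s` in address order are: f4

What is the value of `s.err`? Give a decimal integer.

[0]=0xf4 (little-endian) → word 0xf4
prio [0+:1] = (word>>0) & 0x1 = 0
state [1+:2] = (word>>1) & 0x3 = 2
err [3+:3] = (word>>3) & 0x7 = 6  ←
seq [6+:2] = (word>>6) & 0x3 = 3

6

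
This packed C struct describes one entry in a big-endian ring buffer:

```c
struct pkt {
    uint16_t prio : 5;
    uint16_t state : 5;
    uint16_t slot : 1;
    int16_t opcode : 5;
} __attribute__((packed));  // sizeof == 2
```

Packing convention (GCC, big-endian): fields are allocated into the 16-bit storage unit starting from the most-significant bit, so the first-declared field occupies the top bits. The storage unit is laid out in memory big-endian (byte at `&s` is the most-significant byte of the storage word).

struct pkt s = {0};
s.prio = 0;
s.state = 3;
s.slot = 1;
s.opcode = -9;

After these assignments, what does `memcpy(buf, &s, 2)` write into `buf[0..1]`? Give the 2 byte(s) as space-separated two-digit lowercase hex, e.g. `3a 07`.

prio:5 = 0 → 0x0 << 11 → word 0x0000
state:5 = 3 → 0x3 << 6 → word 0x00c0
slot:1 = 1 → 0x1 << 5 → word 0x00e0
opcode:5 = -9 → 0x17 << 0 → word 0x00f7
word = 0x00f7 → big-endian bytes:
  [0]=0x00  [1]=0xf7

00 f7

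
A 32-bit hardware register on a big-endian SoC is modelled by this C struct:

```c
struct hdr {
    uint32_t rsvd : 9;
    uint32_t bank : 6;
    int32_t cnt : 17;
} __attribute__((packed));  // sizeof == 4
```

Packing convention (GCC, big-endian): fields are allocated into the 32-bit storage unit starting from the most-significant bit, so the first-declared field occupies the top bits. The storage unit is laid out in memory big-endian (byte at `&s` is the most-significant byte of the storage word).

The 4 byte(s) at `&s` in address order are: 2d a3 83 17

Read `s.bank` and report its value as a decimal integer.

[0]=0x2d [1]=0xa3 [2]=0x83 [3]=0x17 (big-endian) → word 0x2da38317
rsvd [23+:9] = (word>>23) & 0x1ff = 91
bank [17+:6] = (word>>17) & 0x3f = 17  ←
cnt [0+:17] = (word>>0) & 0x1ffff = 99095

17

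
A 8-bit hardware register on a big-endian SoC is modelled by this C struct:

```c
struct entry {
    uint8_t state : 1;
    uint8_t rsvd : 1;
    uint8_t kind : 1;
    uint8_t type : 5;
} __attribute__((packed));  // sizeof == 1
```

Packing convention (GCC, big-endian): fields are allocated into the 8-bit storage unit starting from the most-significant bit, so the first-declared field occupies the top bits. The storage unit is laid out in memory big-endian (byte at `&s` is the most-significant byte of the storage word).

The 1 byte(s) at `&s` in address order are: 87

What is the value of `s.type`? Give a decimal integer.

7

[0]=0x87 (big-endian) → word 0x87
state:1 @ bit 7 → (0x87>>7)&0x1 = 0x1
rsvd:1 @ bit 6 → (0x87>>6)&0x1 = 0x0
kind:1 @ bit 5 → (0x87>>5)&0x1 = 0x0
type:5 @ bit 0 → (0x87>>0)&0x1f = 0x7  ←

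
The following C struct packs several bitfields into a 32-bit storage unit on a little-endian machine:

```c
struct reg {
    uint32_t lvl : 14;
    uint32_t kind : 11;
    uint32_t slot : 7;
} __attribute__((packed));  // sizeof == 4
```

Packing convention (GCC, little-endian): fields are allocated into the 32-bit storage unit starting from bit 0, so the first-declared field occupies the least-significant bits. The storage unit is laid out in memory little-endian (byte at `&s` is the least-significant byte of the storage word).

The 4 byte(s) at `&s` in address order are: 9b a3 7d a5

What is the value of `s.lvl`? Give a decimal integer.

[0]=0x9b [1]=0xa3 [2]=0x7d [3]=0xa5 (little-endian) → word 0xa57da39b
lvl [0+:14] = (word>>0) & 0x3fff = 9115  ←
kind [14+:11] = (word>>14) & 0x7ff = 1526
slot [25+:7] = (word>>25) & 0x7f = 82

9115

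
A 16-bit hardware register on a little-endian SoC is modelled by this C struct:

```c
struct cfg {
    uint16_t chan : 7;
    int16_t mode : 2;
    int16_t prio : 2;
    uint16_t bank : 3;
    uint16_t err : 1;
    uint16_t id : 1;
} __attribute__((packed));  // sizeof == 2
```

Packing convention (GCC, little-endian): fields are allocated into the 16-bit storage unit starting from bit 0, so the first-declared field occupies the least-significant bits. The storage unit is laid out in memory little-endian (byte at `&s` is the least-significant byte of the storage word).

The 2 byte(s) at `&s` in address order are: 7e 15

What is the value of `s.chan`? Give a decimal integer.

126

[0]=0x7e [1]=0x15 (little-endian) → word 0x157e
chan [0+:7] = (word>>0) & 0x7f = 126  ←
mode [7+:2] = (word>>7) & 0x3 = 2
prio [9+:2] = (word>>9) & 0x3 = 2
bank [11+:3] = (word>>11) & 0x7 = 2
err [14+:1] = (word>>14) & 0x1 = 0
id [15+:1] = (word>>15) & 0x1 = 0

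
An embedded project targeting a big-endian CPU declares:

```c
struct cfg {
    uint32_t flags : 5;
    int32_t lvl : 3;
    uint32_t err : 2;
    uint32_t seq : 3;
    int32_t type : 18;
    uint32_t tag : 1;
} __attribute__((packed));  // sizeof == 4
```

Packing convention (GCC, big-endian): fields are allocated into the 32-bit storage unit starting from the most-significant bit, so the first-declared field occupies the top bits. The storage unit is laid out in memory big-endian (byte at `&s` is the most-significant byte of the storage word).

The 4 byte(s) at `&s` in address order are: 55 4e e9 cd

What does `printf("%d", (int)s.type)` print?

[0]=0x55 [1]=0x4e [2]=0xe9 [3]=0xcd (big-endian) → word 0x554ee9cd
flags [27+:5] = (word>>27) & 0x1f = 10
lvl [24+:3] = (word>>24) & 0x7 = 5
err [22+:2] = (word>>22) & 0x3 = 1
seq [19+:3] = (word>>19) & 0x7 = 1
type [1+:18] = (word>>1) & 0x3ffff = 226534  ←
tag [0+:1] = (word>>0) & 0x1 = 1
type signed 18b, MSB=1: 226534 - 262144 = -35610

-35610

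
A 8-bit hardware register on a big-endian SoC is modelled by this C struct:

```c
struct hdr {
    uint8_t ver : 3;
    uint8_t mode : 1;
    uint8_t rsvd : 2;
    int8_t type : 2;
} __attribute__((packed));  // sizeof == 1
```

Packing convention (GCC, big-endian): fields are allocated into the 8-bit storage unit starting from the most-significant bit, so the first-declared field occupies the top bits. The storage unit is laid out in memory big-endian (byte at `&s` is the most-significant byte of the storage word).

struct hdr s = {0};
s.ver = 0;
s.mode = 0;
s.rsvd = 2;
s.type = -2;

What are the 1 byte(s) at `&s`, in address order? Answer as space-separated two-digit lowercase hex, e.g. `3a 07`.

0a

ver (3b) val=0 bits=0x0 at bit 5: 0x00
mode (1b) val=0 bits=0x0 at bit 4: 0x00
rsvd (2b) val=2 bits=0x2 at bit 2: 0x08
type (2b) val=-2 bits=0x2 at bit 0: 0x0a
word = 0x0a → big-endian bytes:
  [0]=0x0a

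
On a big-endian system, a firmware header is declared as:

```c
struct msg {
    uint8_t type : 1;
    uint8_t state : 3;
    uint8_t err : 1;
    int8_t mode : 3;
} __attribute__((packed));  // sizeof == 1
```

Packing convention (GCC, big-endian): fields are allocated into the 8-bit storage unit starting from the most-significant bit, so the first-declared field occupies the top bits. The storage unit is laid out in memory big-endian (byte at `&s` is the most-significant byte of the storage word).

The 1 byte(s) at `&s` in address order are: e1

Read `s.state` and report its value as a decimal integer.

[0]=0xe1 (big-endian) → word 0xe1
type [7+:1] = (word>>7) & 0x1 = 1
state [4+:3] = (word>>4) & 0x7 = 6  ←
err [3+:1] = (word>>3) & 0x1 = 0
mode [0+:3] = (word>>0) & 0x7 = 1

6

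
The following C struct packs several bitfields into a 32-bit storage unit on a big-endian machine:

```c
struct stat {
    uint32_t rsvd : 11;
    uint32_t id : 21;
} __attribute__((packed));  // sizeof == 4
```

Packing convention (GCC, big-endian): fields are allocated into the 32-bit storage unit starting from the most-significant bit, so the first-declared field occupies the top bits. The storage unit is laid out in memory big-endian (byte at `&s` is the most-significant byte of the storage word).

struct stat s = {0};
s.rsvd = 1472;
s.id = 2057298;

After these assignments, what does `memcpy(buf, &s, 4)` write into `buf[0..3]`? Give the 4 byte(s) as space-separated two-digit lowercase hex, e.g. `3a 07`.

[21+:11] rsvd=1472 & 0x7ff = 0x5c0; word=0xb8000000
[0+:21] id=2057298 & 0x1fffff = 0x1f6452; word=0xb81f6452
word = 0xb81f6452 → big-endian bytes:
  [0]=0xb8  [1]=0x1f  [2]=0x64  [3]=0x52

b8 1f 64 52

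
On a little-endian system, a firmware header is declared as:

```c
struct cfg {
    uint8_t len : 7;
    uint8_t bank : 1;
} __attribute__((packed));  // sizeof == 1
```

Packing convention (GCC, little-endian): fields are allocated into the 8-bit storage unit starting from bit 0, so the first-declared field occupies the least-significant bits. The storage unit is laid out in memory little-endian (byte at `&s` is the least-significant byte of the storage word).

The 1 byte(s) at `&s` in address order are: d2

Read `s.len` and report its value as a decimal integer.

82

[0]=0xd2 (little-endian) → word 0xd2
len [0+:7] = (word>>0) & 0x7f = 82  ←
bank [7+:1] = (word>>7) & 0x1 = 1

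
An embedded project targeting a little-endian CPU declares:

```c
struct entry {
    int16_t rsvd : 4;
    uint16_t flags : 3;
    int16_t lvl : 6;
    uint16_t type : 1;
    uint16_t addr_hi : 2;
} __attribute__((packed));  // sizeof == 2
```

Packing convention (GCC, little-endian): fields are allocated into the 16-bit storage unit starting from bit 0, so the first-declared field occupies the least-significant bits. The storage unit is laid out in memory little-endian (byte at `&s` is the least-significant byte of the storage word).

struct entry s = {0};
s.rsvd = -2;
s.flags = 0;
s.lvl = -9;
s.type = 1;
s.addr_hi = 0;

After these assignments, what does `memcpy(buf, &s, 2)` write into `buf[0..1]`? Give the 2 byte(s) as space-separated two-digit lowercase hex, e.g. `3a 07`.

[0+:4] rsvd=-2 & 0xf = 0xe; word=0x000e
[4+:3] flags=0 & 0x7 = 0x0; word=0x000e
[7+:6] lvl=-9 & 0x3f = 0x37; word=0x1b8e
[13+:1] type=1 & 0x1 = 0x1; word=0x3b8e
[14+:2] addr_hi=0 & 0x3 = 0x0; word=0x3b8e
word = 0x3b8e → little-endian bytes:
  [0]=0x8e  [1]=0x3b

8e 3b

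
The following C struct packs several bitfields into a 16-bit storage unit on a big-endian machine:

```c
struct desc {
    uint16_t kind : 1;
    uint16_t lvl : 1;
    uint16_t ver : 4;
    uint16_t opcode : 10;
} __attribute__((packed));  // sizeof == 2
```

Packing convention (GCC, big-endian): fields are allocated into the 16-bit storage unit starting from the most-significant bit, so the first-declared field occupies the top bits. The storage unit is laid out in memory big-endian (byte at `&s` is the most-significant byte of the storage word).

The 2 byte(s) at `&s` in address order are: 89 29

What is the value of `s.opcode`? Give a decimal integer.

297

[0]=0x89 [1]=0x29 (big-endian) → word 0x8929
kind:1 @ bit 15 → (0x8929>>15)&0x1 = 0x1
lvl:1 @ bit 14 → (0x8929>>14)&0x1 = 0x0
ver:4 @ bit 10 → (0x8929>>10)&0xf = 0x2
opcode:10 @ bit 0 → (0x8929>>0)&0x3ff = 0x129  ←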